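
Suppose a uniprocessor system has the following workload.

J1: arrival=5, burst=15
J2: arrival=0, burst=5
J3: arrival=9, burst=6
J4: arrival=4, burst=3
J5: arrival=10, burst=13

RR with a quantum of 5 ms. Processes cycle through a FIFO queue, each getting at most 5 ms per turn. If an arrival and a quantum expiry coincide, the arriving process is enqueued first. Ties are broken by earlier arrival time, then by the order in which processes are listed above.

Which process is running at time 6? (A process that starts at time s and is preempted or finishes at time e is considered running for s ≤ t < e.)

Timeline: | J2 0-5 | J4 5-8 | J1 8-13 | J3 13-18 | J5 18-23 | J1 23-28 | J3 28-29 | J5 29-34 | J1 34-39 | J5 39-42 |
Completion: J1=39  J2=5  J3=29  J4=8  J5=42
Turnaround (C−A): J1=34  J2=5  J3=20  J4=4  J5=32

J4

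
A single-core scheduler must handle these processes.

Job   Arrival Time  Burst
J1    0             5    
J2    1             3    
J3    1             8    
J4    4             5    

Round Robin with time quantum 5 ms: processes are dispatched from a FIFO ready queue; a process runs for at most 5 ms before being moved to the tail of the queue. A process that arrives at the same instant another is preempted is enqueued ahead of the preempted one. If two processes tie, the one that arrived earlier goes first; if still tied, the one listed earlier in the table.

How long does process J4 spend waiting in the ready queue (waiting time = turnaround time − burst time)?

Schedule: | J1 0-5 | J2 5-8 | J3 8-13 | J4 13-18 | J3 18-21 |
Completion: J1=5  J2=8  J3=21  J4=18
Waiting(J4) = turnaround − burst = 14 − 5 = 9

9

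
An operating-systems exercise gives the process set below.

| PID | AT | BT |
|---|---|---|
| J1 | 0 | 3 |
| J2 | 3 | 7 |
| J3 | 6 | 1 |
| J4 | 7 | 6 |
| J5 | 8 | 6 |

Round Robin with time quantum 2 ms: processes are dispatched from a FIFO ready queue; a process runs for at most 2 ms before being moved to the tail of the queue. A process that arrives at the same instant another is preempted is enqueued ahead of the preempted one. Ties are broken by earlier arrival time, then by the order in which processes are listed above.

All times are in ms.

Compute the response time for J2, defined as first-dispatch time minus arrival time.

Schedule: | J1 0-3 | J2 3-7 | J3 7-8 | J4 8-10 | J2 10-12 | J5 12-14 | J4 14-16 | J2 16-17 | J5 17-19 | J4 19-21 | J5 21-23 |
Completion: J1=3  J2=17  J3=8  J4=21  J5=23
Turnaround (C−A): J1=3  J2=14  J3=2  J4=14  J5=15
Response(J2) = first start − arrival = 3 − 3 = 0

0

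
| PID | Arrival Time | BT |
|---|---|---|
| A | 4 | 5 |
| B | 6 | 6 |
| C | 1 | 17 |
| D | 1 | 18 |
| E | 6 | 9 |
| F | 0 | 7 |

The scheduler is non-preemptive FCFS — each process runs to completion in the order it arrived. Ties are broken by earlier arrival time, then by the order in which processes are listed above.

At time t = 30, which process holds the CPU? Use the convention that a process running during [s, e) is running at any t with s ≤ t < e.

D

Timeline: | F 0-7 | C 7-24 | D 24-42 | A 42-47 | B 47-53 | E 53-62 |
Completion: A=47  B=53  C=24  D=42  E=62  F=7
Turnaround (C−A): A=43  B=47  C=23  D=41  E=56  F=7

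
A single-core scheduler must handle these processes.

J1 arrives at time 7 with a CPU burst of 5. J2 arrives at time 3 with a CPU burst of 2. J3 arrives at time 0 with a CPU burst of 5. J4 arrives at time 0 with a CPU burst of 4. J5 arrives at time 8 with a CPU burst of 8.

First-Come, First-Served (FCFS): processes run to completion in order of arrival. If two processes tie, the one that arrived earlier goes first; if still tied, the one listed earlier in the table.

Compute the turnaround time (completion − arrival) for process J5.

Gantt: | J3 0-5 | J4 5-9 | J2 9-11 | J1 11-16 | J5 16-24 |
Completion: J1=16  J2=11  J3=5  J4=9  J5=24
Turnaround (C−A): J1=9  J2=8  J3=5  J4=9  J5=16
Turnaround(J5) = completion − arrival = 24 − 8 = 16

16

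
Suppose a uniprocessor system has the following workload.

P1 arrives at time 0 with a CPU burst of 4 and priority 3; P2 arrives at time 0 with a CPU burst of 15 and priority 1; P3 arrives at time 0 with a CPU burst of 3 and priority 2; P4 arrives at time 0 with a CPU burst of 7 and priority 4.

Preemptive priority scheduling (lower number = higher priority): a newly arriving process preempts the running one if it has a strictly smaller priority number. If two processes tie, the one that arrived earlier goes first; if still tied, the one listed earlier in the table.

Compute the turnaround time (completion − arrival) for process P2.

Timeline: | P2 0-15 | P3 15-18 | P1 18-22 | P4 22-29 |
Completion: P1=22  P2=15  P3=18  P4=29
Turnaround (C−A): P1=22  P2=15  P3=18  P4=29
Turnaround(P2) = completion − arrival = 15 − 0 = 15

15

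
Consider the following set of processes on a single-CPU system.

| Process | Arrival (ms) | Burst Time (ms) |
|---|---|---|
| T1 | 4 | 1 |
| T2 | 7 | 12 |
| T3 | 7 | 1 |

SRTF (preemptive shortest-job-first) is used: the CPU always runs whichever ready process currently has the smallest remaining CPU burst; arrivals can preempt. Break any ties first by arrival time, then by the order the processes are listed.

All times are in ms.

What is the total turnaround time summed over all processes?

Gantt: | idle 0-4 | T1 4-5 | idle 5-7 | T3 7-8 | T2 8-20 |
Completion: T1=5  T2=20  T3=8
Turnaround (C−A): T1=1  T2=13  T3=1
Turnaround = completion − arrival: T1=1, T2=13, T3=1
Total turnaround = 1 + 13 + 1 = 15

15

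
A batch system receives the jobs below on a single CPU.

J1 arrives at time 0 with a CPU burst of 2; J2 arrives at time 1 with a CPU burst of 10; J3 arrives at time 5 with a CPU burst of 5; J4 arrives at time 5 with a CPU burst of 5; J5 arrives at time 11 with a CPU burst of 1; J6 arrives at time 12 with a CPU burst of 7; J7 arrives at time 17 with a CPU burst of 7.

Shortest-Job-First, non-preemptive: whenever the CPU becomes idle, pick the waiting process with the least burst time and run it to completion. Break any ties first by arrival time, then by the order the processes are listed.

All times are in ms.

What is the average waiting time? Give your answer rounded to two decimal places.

Gantt: | J1 0-2 | J2 2-12 | J5 12-13 | J3 13-18 | J4 18-23 | J6 23-30 | J7 30-37 |
Completion: J1=2  J2=12  J3=18  J4=23  J5=13  J6=30  J7=37
Turnaround (C−A): J1=2  J2=11  J3=13  J4=18  J5=2  J6=18  J7=20
Waiting times: J1=0, J2=1, J3=8, J4=13, J5=1, J6=11, J7=13
Average waiting = (0+1+8+13+1+11+13) / 7 = 47/7 = 6.71

6.71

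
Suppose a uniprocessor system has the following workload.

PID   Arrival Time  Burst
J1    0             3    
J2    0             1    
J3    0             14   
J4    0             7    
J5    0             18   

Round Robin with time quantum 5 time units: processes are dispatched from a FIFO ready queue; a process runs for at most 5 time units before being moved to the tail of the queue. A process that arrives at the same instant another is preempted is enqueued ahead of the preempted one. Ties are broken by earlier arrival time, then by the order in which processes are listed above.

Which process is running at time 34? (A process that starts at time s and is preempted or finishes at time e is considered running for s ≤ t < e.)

J3

Schedule: | J1 0-3 | J2 3-4 | J3 4-9 | J4 9-14 | J5 14-19 | J3 19-24 | J4 24-26 | J5 26-31 | J3 31-35 | J5 35-43 |
Completion: J1=3  J2=4  J3=35  J4=26  J5=43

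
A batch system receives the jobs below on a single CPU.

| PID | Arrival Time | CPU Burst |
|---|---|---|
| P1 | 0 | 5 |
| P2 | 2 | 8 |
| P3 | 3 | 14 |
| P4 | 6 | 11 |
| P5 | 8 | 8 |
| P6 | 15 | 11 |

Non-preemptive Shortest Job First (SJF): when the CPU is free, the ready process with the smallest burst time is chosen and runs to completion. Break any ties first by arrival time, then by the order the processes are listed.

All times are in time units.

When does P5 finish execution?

Gantt: | P1 0-5 | P2 5-13 | P5 13-21 | P4 21-32 | P6 32-43 | P3 43-57 |
Completion: P1=5  P2=13  P3=57  P4=32  P5=21  P6=43
Turnaround (C−A): P1=5  P2=11  P3=54  P4=26  P5=13  P6=28

21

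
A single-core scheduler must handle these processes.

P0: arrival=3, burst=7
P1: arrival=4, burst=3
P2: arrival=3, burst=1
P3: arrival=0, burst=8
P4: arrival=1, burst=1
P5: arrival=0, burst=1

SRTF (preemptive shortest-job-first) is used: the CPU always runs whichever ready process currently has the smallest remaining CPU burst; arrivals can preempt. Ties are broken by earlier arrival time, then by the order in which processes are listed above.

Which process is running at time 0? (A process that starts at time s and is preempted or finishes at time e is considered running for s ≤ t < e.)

Schedule: | P5 0-1 | P4 1-2 | P3 2-3 | P2 3-4 | P1 4-7 | P3 7-14 | P0 14-21 |
Completion: P0=21  P1=7  P2=4  P3=14  P4=2  P5=1
Turnaround (C−A): P0=18  P1=3  P2=1  P3=14  P4=1  P5=1

P5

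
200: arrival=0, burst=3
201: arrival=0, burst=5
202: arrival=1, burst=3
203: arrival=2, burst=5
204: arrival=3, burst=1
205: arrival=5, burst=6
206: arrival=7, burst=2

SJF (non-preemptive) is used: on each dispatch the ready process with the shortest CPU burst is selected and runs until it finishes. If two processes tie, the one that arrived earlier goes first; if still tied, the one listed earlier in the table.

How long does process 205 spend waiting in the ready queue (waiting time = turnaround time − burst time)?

14

Gantt: | 200 0-3 | 204 3-4 | 202 4-7 | 206 7-9 | 201 9-14 | 203 14-19 | 205 19-25 |
Completion: 200=3  201=14  202=7  203=19  204=4  205=25  206=9
Turnaround (C−A): 200=3  201=14  202=6  203=17  204=1  205=20  206=2
Waiting(205) = turnaround − burst = 20 − 6 = 14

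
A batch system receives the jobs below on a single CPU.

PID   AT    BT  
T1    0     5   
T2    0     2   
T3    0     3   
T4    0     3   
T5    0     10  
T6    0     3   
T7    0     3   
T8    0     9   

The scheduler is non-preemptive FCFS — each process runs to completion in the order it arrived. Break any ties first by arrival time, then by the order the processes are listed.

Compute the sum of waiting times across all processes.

113

Schedule: | T1 0-5 | T2 5-7 | T3 7-10 | T4 10-13 | T5 13-23 | T6 23-26 | T7 26-29 | T8 29-38 |
Completion: T1=5  T2=7  T3=10  T4=13  T5=23  T6=26  T7=29  T8=38
Turnaround (C−A): T1=5  T2=7  T3=10  T4=13  T5=23  T6=26  T7=29  T8=38
Waiting = turnaround − burst: T1=0, T2=5, T3=7, T4=10, T5=13, T6=23, T7=26, T8=29
Total waiting = 0 + 5 + 7 + 10 + 13 + 23 + 26 + 29 = 113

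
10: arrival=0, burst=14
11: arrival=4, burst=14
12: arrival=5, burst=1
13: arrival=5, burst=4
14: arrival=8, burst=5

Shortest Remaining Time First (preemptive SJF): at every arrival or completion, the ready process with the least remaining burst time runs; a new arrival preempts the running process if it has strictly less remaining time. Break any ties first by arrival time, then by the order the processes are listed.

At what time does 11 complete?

38

Gantt: | 10 0-5 | 12 5-6 | 13 6-10 | 14 10-15 | 10 15-24 | 11 24-38 |
Completion: 10=24  11=38  12=6  13=10  14=15
Turnaround (C−A): 10=24  11=34  12=1  13=5  14=7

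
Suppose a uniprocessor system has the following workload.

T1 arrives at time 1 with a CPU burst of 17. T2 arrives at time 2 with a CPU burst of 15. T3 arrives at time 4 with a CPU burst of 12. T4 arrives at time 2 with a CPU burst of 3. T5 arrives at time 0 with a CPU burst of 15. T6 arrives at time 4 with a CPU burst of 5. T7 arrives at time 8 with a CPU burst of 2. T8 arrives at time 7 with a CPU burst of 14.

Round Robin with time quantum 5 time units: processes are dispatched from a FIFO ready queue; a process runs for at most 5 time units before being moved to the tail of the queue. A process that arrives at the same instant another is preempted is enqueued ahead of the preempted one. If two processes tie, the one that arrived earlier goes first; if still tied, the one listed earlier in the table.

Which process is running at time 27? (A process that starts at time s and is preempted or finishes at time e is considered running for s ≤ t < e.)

T6

Gantt: | T5 0-5 | T1 5-10 | T2 10-15 | T4 15-18 | T3 18-23 | T6 23-28 | T5 28-33 | T8 33-38 | T7 38-40 | T1 40-45 | T2 45-50 | T3 50-55 | T5 55-60 | T8 60-65 | T1 65-70 | T2 70-75 | T3 75-77 | T8 77-81 | T1 81-83 |
Completion: T1=83  T2=75  T3=77  T4=18  T5=60  T6=28  T7=40  T8=81
Turnaround (C−A): T1=82  T2=73  T3=73  T4=16  T5=60  T6=24  T7=32  T8=74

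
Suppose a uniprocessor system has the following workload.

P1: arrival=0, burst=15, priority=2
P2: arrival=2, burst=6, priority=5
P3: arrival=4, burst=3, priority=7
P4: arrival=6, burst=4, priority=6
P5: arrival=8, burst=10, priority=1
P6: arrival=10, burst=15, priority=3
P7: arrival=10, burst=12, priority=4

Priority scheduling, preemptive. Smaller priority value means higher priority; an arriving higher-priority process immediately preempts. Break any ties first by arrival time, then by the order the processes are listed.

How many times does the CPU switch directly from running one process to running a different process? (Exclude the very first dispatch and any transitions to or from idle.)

Timeline: | P1 0-8 | P5 8-18 | P1 18-25 | P6 25-40 | P7 40-52 | P2 52-58 | P4 58-62 | P3 62-65 |
Completion: P1=25  P2=58  P3=65  P4=62  P5=18  P6=40  P7=52
Turnaround (C−A): P1=25  P2=56  P3=61  P4=56  P5=10  P6=30  P7=42

7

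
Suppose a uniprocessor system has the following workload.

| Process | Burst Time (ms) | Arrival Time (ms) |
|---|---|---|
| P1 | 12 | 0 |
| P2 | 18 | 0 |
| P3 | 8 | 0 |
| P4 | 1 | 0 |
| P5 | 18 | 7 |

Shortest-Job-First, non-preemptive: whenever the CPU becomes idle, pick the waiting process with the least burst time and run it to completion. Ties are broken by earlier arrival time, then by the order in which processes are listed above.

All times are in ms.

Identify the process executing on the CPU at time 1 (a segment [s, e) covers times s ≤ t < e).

Timeline: | P4 0-1 | P3 1-9 | P1 9-21 | P2 21-39 | P5 39-57 |
Completion: P1=21  P2=39  P3=9  P4=1  P5=57

P3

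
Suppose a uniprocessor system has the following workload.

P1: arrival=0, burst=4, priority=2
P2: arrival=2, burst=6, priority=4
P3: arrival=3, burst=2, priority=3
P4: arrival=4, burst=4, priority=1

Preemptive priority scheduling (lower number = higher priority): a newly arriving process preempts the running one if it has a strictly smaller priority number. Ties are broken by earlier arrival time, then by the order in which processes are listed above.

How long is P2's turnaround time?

14

Schedule: | P1 0-4 | P4 4-8 | P3 8-10 | P2 10-16 |
Completion: P1=4  P2=16  P3=10  P4=8
Turnaround(P2) = completion − arrival = 16 − 2 = 14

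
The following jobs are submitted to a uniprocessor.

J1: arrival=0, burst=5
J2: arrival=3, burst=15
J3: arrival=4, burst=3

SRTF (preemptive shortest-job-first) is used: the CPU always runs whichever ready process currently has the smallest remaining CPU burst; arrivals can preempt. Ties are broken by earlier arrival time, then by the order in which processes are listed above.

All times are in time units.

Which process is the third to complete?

J2

Gantt: | J1 0-5 | J3 5-8 | J2 8-23 |
Completion: J1=5  J2=23  J3=8
Turnaround (C−A): J1=5  J2=20  J3=4
Finish order: J1 → J3 → J2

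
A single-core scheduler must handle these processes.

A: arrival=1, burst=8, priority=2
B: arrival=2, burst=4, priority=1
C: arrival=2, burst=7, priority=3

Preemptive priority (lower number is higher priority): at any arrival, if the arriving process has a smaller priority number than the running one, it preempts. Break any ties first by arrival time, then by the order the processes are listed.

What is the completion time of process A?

13

Gantt: | idle 0-1 | A 1-2 | B 2-6 | A 6-13 | C 13-20 |
Completion: A=13  B=6  C=20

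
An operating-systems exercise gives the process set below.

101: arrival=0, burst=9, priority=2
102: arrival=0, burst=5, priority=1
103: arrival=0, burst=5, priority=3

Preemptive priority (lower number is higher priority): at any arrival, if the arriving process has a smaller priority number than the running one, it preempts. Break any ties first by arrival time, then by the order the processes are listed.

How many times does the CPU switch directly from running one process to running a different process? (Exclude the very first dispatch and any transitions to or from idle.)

2

Schedule: | 102 0-5 | 101 5-14 | 103 14-19 |
Completion: 101=14  102=5  103=19
Turnaround (C−A): 101=14  102=5  103=19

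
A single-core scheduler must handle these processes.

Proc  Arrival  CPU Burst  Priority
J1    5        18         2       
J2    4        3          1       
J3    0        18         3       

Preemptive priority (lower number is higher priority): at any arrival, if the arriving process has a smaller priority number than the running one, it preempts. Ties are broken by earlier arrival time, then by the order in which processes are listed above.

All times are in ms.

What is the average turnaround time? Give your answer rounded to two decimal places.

20.67

Gantt: | J3 0-4 | J2 4-7 | J1 7-25 | J3 25-39 |
Completion: J1=25  J2=7  J3=39
Turnaround (C−A): J1=20  J2=3  J3=39
Turnaround times: J1=20, J2=3, J3=39
Average turnaround = (20+3+39) / 3 = 62/3 = 20.67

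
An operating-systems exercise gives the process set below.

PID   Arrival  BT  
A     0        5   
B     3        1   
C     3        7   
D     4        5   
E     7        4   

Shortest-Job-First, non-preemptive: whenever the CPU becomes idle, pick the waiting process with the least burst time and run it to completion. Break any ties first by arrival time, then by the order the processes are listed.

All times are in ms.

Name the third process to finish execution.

D

Schedule: | A 0-5 | B 5-6 | D 6-11 | E 11-15 | C 15-22 |
Completion: A=5  B=6  C=22  D=11  E=15
Turnaround (C−A): A=5  B=3  C=19  D=7  E=8
Finish order: A → B → D → E → C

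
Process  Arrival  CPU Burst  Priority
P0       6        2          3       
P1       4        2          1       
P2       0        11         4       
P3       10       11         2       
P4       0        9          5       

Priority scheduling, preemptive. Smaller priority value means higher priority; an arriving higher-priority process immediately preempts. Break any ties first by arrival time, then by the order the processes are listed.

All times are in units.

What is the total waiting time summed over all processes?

41

Gantt: | P2 0-4 | P1 4-6 | P0 6-8 | P2 8-10 | P3 10-21 | P2 21-26 | P4 26-35 |
Completion: P0=8  P1=6  P2=26  P3=21  P4=35
Turnaround (C−A): P0=2  P1=2  P2=26  P3=11  P4=35
Waiting = turnaround − burst: P0=0, P1=0, P2=15, P3=0, P4=26
Total waiting = 0 + 0 + 15 + 0 + 26 = 41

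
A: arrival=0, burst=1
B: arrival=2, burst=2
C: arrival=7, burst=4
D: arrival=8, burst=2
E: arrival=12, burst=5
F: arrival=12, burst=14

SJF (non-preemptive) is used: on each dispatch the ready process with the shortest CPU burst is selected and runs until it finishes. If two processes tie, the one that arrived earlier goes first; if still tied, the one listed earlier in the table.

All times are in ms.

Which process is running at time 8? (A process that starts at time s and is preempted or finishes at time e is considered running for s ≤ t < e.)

C

Gantt: | A 0-1 | idle 1-2 | B 2-4 | idle 4-7 | C 7-11 | D 11-13 | E 13-18 | F 18-32 |
Completion: A=1  B=4  C=11  D=13  E=18  F=32
Turnaround (C−A): A=1  B=2  C=4  D=5  E=6  F=20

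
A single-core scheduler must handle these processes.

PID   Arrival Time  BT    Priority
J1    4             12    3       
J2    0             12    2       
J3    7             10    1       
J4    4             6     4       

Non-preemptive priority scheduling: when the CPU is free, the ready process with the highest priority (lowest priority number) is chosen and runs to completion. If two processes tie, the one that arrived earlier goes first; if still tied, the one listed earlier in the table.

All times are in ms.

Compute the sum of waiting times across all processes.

53

Gantt: | J2 0-12 | J3 12-22 | J1 22-34 | J4 34-40 |
Completion: J1=34  J2=12  J3=22  J4=40
Turnaround (C−A): J1=30  J2=12  J3=15  J4=36
Waiting = turnaround − burst: J1=18, J2=0, J3=5, J4=30
Total waiting = 18 + 0 + 5 + 30 = 53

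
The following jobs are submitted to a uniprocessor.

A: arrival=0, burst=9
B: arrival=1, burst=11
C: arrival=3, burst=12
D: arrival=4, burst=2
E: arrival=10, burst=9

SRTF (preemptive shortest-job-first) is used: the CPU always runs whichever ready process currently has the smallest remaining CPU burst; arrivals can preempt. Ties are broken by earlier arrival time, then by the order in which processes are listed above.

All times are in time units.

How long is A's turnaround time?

11

Schedule: | A 0-4 | D 4-6 | A 6-11 | E 11-20 | B 20-31 | C 31-43 |
Completion: A=11  B=31  C=43  D=6  E=20
Turnaround(A) = completion − arrival = 11 − 0 = 11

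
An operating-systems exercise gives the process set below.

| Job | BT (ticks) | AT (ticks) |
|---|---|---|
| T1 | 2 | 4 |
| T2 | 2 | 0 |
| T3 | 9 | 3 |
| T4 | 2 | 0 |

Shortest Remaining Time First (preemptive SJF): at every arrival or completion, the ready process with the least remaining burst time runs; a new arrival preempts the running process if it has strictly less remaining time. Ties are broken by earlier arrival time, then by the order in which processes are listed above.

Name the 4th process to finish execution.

Schedule: | T2 0-2 | T4 2-4 | T1 4-6 | T3 6-15 |
Completion: T1=6  T2=2  T3=15  T4=4
Finish order: T2 → T4 → T1 → T3

T3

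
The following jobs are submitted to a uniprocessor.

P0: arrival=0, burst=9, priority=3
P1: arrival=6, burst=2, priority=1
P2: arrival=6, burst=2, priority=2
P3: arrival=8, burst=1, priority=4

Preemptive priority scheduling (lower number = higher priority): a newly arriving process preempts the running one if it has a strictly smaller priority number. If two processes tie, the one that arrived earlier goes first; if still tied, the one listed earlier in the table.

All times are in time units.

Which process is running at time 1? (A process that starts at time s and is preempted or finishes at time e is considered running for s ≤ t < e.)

P0

Schedule: | P0 0-6 | P1 6-8 | P2 8-10 | P0 10-13 | P3 13-14 |
Completion: P0=13  P1=8  P2=10  P3=14
Turnaround (C−A): P0=13  P1=2  P2=4  P3=6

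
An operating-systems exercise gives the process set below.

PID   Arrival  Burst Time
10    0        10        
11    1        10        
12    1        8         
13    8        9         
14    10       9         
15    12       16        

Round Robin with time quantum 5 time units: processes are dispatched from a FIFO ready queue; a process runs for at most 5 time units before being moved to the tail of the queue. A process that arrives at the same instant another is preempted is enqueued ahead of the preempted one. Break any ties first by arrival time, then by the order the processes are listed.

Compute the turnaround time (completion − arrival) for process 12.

Timeline: | 10 0-5 | 11 5-10 | 12 10-15 | 10 15-20 | 13 20-25 | 14 25-30 | 11 30-35 | 15 35-40 | 12 40-43 | 13 43-47 | 14 47-51 | 15 51-62 |
Completion: 10=20  11=35  12=43  13=47  14=51  15=62
Turnaround (C−A): 10=20  11=34  12=42  13=39  14=41  15=50
Turnaround(12) = completion − arrival = 43 − 1 = 42

42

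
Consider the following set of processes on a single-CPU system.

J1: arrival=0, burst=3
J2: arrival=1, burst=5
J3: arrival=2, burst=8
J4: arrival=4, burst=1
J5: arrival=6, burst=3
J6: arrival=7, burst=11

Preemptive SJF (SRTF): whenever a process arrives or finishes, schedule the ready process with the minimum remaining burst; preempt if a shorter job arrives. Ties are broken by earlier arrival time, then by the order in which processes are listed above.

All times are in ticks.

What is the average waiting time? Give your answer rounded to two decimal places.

Gantt: | J1 0-3 | J2 3-4 | J4 4-5 | J2 5-9 | J5 9-12 | J3 12-20 | J6 20-31 |
Completion: J1=3  J2=9  J3=20  J4=5  J5=12  J6=31
Turnaround (C−A): J1=3  J2=8  J3=18  J4=1  J5=6  J6=24
Waiting times: J1=0, J2=3, J3=10, J4=0, J5=3, J6=13
Average waiting = (0+3+10+0+3+13) / 6 = 29/6 = 4.83

4.83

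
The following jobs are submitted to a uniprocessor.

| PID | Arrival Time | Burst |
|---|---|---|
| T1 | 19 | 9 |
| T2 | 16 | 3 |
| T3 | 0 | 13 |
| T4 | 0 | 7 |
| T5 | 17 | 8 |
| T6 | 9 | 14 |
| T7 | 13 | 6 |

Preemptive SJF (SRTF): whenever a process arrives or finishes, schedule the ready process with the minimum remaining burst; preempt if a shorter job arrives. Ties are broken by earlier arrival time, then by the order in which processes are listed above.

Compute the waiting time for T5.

12

Timeline: | T4 0-7 | T3 7-13 | T7 13-19 | T2 19-22 | T3 22-29 | T5 29-37 | T1 37-46 | T6 46-60 |
Completion: T1=46  T2=22  T3=29  T4=7  T5=37  T6=60  T7=19
Waiting(T5) = turnaround − burst = 20 − 8 = 12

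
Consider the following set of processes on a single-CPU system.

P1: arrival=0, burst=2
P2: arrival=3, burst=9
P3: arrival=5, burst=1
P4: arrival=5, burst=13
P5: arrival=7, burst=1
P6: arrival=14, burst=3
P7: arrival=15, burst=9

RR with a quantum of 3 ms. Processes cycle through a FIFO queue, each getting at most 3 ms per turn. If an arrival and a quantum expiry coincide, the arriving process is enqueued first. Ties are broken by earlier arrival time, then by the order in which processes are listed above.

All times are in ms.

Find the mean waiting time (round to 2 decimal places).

8.00

Timeline: | P1 0-2 | idle 2-3 | P2 3-6 | P3 6-7 | P4 7-10 | P2 10-13 | P5 13-14 | P4 14-17 | P2 17-20 | P6 20-23 | P7 23-26 | P4 26-29 | P7 29-32 | P4 32-35 | P7 35-38 | P4 38-39 |
Completion: P1=2  P2=20  P3=7  P4=39  P5=14  P6=23  P7=38
Waiting times: P1=0, P2=8, P3=1, P4=21, P5=6, P6=6, P7=14
Average waiting = (0+8+1+21+6+6+14) / 7 = 56/7 = 8.00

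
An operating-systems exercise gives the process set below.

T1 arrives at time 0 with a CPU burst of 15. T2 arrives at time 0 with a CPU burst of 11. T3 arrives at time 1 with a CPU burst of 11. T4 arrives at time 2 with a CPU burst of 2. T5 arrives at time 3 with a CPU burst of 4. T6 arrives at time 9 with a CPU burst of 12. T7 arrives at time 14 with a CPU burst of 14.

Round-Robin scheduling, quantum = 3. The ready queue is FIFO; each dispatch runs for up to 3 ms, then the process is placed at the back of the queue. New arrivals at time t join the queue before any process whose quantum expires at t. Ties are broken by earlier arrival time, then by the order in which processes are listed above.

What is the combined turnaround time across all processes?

311

Timeline: | T1 0-3 | T2 3-6 | T3 6-9 | T4 9-11 | T5 11-14 | T1 14-17 | T2 17-20 | T6 20-23 | T3 23-26 | T7 26-29 | T5 29-30 | T1 30-33 | T2 33-36 | T6 36-39 | T3 39-42 | T7 42-45 | T1 45-48 | T2 48-50 | T6 50-53 | T3 53-55 | T7 55-58 | T1 58-61 | T6 61-64 | T7 64-69 |
Completion: T1=61  T2=50  T3=55  T4=11  T5=30  T6=64  T7=69
Turnaround (C−A): T1=61  T2=50  T3=54  T4=9  T5=27  T6=55  T7=55
Turnaround = completion − arrival: T1=61, T2=50, T3=54, T4=9, T5=27, T6=55, T7=55
Total turnaround = 61 + 50 + 54 + 9 + 27 + 55 + 55 = 311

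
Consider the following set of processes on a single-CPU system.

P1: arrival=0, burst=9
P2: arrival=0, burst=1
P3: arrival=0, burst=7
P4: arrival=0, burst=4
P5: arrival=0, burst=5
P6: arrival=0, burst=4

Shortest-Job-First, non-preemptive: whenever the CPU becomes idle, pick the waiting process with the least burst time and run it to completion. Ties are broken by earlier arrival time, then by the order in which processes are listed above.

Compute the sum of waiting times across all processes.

50

Schedule: | P2 0-1 | P4 1-5 | P6 5-9 | P5 9-14 | P3 14-21 | P1 21-30 |
Completion: P1=30  P2=1  P3=21  P4=5  P5=14  P6=9
Turnaround (C−A): P1=30  P2=1  P3=21  P4=5  P5=14  P6=9
Waiting = turnaround − burst: P1=21, P2=0, P3=14, P4=1, P5=9, P6=5
Total waiting = 21 + 0 + 14 + 1 + 9 + 5 = 50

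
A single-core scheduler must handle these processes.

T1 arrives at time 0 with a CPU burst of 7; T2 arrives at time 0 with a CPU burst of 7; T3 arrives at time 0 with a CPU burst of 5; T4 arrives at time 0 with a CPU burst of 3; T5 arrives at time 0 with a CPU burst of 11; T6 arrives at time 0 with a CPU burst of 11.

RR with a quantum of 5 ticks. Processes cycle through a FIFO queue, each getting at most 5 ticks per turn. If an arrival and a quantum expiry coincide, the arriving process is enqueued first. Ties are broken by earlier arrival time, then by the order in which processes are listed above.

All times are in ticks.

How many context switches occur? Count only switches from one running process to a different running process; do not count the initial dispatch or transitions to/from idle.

Timeline: | T1 0-5 | T2 5-10 | T3 10-15 | T4 15-18 | T5 18-23 | T6 23-28 | T1 28-30 | T2 30-32 | T5 32-37 | T6 37-42 | T5 42-43 | T6 43-44 |
Completion: T1=30  T2=32  T3=15  T4=18  T5=43  T6=44
Turnaround (C−A): T1=30  T2=32  T3=15  T4=18  T5=43  T6=44

11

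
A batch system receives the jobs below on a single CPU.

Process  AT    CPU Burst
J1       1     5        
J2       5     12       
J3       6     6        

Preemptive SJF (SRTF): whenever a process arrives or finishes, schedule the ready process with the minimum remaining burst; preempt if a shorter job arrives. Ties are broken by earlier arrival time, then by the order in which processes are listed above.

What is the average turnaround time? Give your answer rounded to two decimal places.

Schedule: | idle 0-1 | J1 1-6 | J3 6-12 | J2 12-24 |
Completion: J1=6  J2=24  J3=12
Turnaround times: J1=5, J2=19, J3=6
Average turnaround = (5+19+6) / 3 = 30/3 = 10.00

10.00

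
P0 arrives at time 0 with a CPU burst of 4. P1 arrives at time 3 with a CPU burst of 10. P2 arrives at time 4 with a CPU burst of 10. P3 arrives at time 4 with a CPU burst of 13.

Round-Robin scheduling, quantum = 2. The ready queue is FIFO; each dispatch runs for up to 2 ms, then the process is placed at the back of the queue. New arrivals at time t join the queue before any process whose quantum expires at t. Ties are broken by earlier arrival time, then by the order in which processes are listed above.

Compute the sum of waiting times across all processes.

55

Schedule: | P0 0-4 | P1 4-6 | P2 6-8 | P3 8-10 | P1 10-12 | P2 12-14 | P3 14-16 | P1 16-18 | P2 18-20 | P3 20-22 | P1 22-24 | P2 24-26 | P3 26-28 | P1 28-30 | P2 30-32 | P3 32-37 |
Completion: P0=4  P1=30  P2=32  P3=37
Turnaround (C−A): P0=4  P1=27  P2=28  P3=33
Waiting = turnaround − burst: P0=0, P1=17, P2=18, P3=20
Total waiting = 0 + 17 + 18 + 20 = 55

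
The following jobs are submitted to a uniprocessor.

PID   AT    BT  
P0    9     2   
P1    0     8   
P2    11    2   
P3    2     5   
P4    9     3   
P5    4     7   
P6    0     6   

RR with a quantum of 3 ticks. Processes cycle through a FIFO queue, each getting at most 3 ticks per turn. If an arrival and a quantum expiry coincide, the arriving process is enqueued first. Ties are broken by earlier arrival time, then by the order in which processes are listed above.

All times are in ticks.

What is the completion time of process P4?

Gantt: | P1 0-3 | P6 3-6 | P3 6-9 | P1 9-12 | P5 12-15 | P6 15-18 | P0 18-20 | P4 20-23 | P3 23-25 | P2 25-27 | P1 27-29 | P5 29-33 |
Completion: P0=20  P1=29  P2=27  P3=25  P4=23  P5=33  P6=18
Turnaround (C−A): P0=11  P1=29  P2=16  P3=23  P4=14  P5=29  P6=18

23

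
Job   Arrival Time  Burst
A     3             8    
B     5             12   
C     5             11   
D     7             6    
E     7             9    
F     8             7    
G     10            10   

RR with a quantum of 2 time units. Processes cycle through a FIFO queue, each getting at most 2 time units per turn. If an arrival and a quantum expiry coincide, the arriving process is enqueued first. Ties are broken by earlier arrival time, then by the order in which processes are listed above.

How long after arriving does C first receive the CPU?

2

Timeline: | idle 0-3 | A 3-5 | B 5-7 | C 7-9 | A 9-11 | D 11-13 | E 13-15 | B 15-17 | F 17-19 | C 19-21 | G 21-23 | A 23-25 | D 25-27 | E 27-29 | B 29-31 | F 31-33 | C 33-35 | G 35-37 | A 37-39 | D 39-41 | E 41-43 | B 43-45 | F 45-47 | C 47-49 | G 49-51 | E 51-53 | B 53-55 | F 55-56 | C 56-58 | G 58-60 | E 60-61 | B 61-63 | C 63-64 | G 64-66 |
Completion: A=39  B=63  C=64  D=41  E=61  F=56  G=66
Turnaround (C−A): A=36  B=58  C=59  D=34  E=54  F=48  G=56
Response(C) = first start − arrival = 7 − 5 = 2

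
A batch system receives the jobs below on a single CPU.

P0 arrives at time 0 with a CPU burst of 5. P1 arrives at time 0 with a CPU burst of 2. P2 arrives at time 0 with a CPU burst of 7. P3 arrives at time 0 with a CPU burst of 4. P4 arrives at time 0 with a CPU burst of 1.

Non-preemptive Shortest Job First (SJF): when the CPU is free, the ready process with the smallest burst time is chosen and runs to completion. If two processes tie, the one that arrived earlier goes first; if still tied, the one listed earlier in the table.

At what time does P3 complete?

7

Schedule: | P4 0-1 | P1 1-3 | P3 3-7 | P0 7-12 | P2 12-19 |
Completion: P0=12  P1=3  P2=19  P3=7  P4=1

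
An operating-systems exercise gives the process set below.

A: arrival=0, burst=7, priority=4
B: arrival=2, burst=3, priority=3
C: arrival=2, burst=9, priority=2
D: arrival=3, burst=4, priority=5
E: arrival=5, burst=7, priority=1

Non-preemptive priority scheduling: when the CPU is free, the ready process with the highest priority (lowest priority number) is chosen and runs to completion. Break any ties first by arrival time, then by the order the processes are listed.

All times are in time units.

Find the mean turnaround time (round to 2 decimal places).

Timeline: | A 0-7 | E 7-14 | C 14-23 | B 23-26 | D 26-30 |
Completion: A=7  B=26  C=23  D=30  E=14
Turnaround (C−A): A=7  B=24  C=21  D=27  E=9
Turnaround times: A=7, B=24, C=21, D=27, E=9
Average turnaround = (7+24+21+27+9) / 5 = 88/5 = 17.60

17.60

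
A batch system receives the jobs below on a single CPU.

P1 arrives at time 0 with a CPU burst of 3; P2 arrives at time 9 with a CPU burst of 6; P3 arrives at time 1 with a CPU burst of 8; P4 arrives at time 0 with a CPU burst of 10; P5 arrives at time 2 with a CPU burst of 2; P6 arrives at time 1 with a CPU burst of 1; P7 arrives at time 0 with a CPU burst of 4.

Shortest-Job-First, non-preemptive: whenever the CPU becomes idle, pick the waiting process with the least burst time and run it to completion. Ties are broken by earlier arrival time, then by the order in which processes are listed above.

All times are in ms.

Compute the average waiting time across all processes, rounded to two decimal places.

7.14

Timeline: | P1 0-3 | P6 3-4 | P5 4-6 | P7 6-10 | P2 10-16 | P3 16-24 | P4 24-34 |
Completion: P1=3  P2=16  P3=24  P4=34  P5=6  P6=4  P7=10
Waiting times: P1=0, P2=1, P3=15, P4=24, P5=2, P6=2, P7=6
Average waiting = (0+1+15+24+2+2+6) / 7 = 50/7 = 7.14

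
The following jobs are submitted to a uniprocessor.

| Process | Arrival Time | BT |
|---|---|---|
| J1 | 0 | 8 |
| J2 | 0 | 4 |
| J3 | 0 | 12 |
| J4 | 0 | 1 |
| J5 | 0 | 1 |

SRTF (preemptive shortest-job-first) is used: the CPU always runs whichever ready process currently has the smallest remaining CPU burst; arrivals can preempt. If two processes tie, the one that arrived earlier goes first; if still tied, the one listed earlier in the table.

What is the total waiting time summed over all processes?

23

Timeline: | J4 0-1 | J5 1-2 | J2 2-6 | J1 6-14 | J3 14-26 |
Completion: J1=14  J2=6  J3=26  J4=1  J5=2
Waiting = turnaround − burst: J1=6, J2=2, J3=14, J4=0, J5=1
Total waiting = 6 + 2 + 14 + 0 + 1 = 23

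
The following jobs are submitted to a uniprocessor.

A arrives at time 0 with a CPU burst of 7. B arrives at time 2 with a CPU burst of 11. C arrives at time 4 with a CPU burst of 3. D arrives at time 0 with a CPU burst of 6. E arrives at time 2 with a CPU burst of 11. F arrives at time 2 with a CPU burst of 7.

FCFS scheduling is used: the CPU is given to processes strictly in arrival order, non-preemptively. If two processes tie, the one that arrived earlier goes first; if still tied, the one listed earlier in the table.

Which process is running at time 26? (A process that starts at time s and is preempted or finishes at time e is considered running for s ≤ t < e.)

Gantt: | A 0-7 | D 7-13 | B 13-24 | E 24-35 | F 35-42 | C 42-45 |
Completion: A=7  B=24  C=45  D=13  E=35  F=42

E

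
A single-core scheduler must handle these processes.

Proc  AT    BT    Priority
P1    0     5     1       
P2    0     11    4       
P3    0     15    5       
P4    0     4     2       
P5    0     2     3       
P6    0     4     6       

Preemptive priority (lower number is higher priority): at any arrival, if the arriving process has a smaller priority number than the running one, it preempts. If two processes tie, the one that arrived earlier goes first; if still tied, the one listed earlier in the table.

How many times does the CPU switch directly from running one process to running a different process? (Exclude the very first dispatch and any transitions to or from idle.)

Gantt: | P1 0-5 | P4 5-9 | P5 9-11 | P2 11-22 | P3 22-37 | P6 37-41 |
Completion: P1=5  P2=22  P3=37  P4=9  P5=11  P6=41
Turnaround (C−A): P1=5  P2=22  P3=37  P4=9  P5=11  P6=41

5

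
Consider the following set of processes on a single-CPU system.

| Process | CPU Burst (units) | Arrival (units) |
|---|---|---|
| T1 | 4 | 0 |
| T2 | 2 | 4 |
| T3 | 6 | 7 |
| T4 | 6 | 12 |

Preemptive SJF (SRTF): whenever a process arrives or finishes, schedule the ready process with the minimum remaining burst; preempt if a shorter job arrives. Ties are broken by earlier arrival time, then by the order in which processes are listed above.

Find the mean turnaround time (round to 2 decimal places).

Timeline: | T1 0-4 | T2 4-6 | idle 6-7 | T3 7-13 | T4 13-19 |
Completion: T1=4  T2=6  T3=13  T4=19
Turnaround (C−A): T1=4  T2=2  T3=6  T4=7
Turnaround times: T1=4, T2=2, T3=6, T4=7
Average turnaround = (4+2+6+7) / 4 = 19/4 = 4.75

4.75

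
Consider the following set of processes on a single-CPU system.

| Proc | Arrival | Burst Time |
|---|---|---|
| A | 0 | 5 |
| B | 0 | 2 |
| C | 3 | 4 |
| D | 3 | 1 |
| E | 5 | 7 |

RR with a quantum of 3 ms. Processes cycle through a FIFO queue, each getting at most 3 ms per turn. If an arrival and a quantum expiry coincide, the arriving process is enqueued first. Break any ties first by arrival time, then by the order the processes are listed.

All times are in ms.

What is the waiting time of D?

5

Gantt: | A 0-3 | B 3-5 | C 5-8 | D 8-9 | A 9-11 | E 11-14 | C 14-15 | E 15-19 |
Completion: A=11  B=5  C=15  D=9  E=19
Waiting(D) = turnaround − burst = 6 − 1 = 5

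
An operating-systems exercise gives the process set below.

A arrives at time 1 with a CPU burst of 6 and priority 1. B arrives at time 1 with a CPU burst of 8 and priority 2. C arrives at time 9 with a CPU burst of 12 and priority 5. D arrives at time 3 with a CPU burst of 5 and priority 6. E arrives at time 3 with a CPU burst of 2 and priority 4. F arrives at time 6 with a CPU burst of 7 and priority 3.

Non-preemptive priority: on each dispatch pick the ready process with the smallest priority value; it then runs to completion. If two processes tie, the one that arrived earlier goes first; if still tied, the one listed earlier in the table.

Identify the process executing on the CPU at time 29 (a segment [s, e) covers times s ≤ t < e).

Gantt: | idle 0-1 | A 1-7 | B 7-15 | F 15-22 | E 22-24 | C 24-36 | D 36-41 |
Completion: A=7  B=15  C=36  D=41  E=24  F=22

C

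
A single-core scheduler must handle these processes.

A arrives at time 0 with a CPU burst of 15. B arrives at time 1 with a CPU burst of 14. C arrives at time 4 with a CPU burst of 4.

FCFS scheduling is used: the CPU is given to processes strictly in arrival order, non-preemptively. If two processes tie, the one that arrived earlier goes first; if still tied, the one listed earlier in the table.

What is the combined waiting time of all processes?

39

Timeline: | A 0-15 | B 15-29 | C 29-33 |
Completion: A=15  B=29  C=33
Waiting = turnaround − burst: A=0, B=14, C=25
Total waiting = 0 + 14 + 25 = 39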